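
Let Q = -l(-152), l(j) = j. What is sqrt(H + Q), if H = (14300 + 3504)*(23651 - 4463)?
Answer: 2*sqrt(85405826) ≈ 18483.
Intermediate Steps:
H = 341623152 (H = 17804*19188 = 341623152)
Q = 152 (Q = -1*(-152) = 152)
sqrt(H + Q) = sqrt(341623152 + 152) = sqrt(341623304) = 2*sqrt(85405826)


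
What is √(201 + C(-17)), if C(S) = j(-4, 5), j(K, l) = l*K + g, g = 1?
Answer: √182 ≈ 13.491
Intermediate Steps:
j(K, l) = 1 + K*l (j(K, l) = l*K + 1 = K*l + 1 = 1 + K*l)
C(S) = -19 (C(S) = 1 - 4*5 = 1 - 20 = -19)
√(201 + C(-17)) = √(201 - 19) = √182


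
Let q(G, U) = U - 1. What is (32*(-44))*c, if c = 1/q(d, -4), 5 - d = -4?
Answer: 1408/5 ≈ 281.60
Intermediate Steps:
d = 9 (d = 5 - 1*(-4) = 5 + 4 = 9)
q(G, U) = -1 + U
c = -⅕ (c = 1/(-1 - 4) = 1/(-5) = -⅕ ≈ -0.20000)
(32*(-44))*c = (32*(-44))*(-⅕) = -1408*(-⅕) = 1408/5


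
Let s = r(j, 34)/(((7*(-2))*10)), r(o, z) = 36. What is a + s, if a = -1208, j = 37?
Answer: -42289/35 ≈ -1208.3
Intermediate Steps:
s = -9/35 (s = 36/(((7*(-2))*10)) = 36/((-14*10)) = 36/(-140) = 36*(-1/140) = -9/35 ≈ -0.25714)
a + s = -1208 - 9/35 = -42289/35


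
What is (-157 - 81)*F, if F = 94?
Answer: -22372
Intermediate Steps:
(-157 - 81)*F = (-157 - 81)*94 = -238*94 = -22372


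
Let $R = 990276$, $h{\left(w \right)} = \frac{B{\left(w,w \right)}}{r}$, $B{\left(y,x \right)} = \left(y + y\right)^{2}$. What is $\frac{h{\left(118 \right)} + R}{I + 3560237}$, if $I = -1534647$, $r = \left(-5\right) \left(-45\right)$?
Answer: $\frac{5864942}{11993625} \approx 0.48901$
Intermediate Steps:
$B{\left(y,x \right)} = 4 y^{2}$ ($B{\left(y,x \right)} = \left(2 y\right)^{2} = 4 y^{2}$)
$r = 225$
$h{\left(w \right)} = \frac{4 w^{2}}{225}$
$\frac{h{\left(118 \right)} + R}{I + 3560237} = \frac{\frac{4 \cdot 118^{2}}{225} + 990276}{-1534647 + 3560237} = \frac{\frac{4}{225} \cdot 13924 + 990276}{2025590} = \left(\frac{55696}{225} + 990276\right) \frac{1}{2025590} = \frac{222867796}{225} \cdot \frac{1}{2025590} = \frac{5864942}{11993625}$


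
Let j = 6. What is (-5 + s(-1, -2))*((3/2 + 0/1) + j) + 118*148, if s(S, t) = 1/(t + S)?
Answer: 17424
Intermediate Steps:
s(S, t) = 1/(S + t)
(-5 + s(-1, -2))*((3/2 + 0/1) + j) + 118*148 = (-5 + 1/(-1 - 2))*((3/2 + 0/1) + 6) + 118*148 = (-5 + 1/(-3))*((3*(1/2) + 0*1) + 6) + 17464 = (-5 - 1/3)*((3/2 + 0) + 6) + 17464 = -16*(3/2 + 6)/3 + 17464 = -16/3*15/2 + 17464 = -40 + 17464 = 17424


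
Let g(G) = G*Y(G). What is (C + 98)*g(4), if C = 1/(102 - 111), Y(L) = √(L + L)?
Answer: 7048*√2/9 ≈ 1107.5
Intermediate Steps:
Y(L) = √2*√L (Y(L) = √(2*L) = √2*√L)
g(G) = √2*G^(3/2) (g(G) = G*(√2*√G) = √2*G^(3/2))
C = -⅑ (C = 1/(-9) = -⅑ ≈ -0.11111)
(C + 98)*g(4) = (-⅑ + 98)*(√2*4^(3/2)) = 881*(√2*8)/9 = 881*(8*√2)/9 = 7048*√2/9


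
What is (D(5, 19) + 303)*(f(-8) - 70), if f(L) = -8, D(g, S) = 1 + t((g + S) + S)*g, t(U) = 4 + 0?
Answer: -25272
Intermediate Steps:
t(U) = 4
D(g, S) = 1 + 4*g
(D(5, 19) + 303)*(f(-8) - 70) = ((1 + 4*5) + 303)*(-8 - 70) = ((1 + 20) + 303)*(-78) = (21 + 303)*(-78) = 324*(-78) = -25272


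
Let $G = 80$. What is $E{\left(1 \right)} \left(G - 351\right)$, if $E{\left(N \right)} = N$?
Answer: $-271$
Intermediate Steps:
$E{\left(1 \right)} \left(G - 351\right) = 1 \left(80 - 351\right) = 1 \left(-271\right) = -271$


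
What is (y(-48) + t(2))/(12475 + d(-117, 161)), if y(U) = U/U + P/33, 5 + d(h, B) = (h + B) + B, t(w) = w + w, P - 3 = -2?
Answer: 166/418275 ≈ 0.00039687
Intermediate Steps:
P = 1 (P = 3 - 2 = 1)
t(w) = 2*w
d(h, B) = -5 + h + 2*B (d(h, B) = -5 + ((h + B) + B) = -5 + ((B + h) + B) = -5 + (h + 2*B) = -5 + h + 2*B)
y(U) = 34/33 (y(U) = U/U + 1/33 = 1 + 1*(1/33) = 1 + 1/33 = 34/33)
(y(-48) + t(2))/(12475 + d(-117, 161)) = (34/33 + 2*2)/(12475 + (-5 - 117 + 2*161)) = (34/33 + 4)/(12475 + (-5 - 117 + 322)) = 166/(33*(12475 + 200)) = (166/33)/12675 = (166/33)*(1/12675) = 166/418275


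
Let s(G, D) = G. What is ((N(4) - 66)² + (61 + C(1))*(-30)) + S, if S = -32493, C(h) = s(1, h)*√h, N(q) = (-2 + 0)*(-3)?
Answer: -30753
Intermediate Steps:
N(q) = 6 (N(q) = -2*(-3) = 6)
C(h) = √h (C(h) = 1*√h = √h)
((N(4) - 66)² + (61 + C(1))*(-30)) + S = ((6 - 66)² + (61 + √1)*(-30)) - 32493 = ((-60)² + (61 + 1)*(-30)) - 32493 = (3600 + 62*(-30)) - 32493 = (3600 - 1860) - 32493 = 1740 - 32493 = -30753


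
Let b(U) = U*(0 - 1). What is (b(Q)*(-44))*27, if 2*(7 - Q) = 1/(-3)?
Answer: 8514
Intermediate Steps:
Q = 43/6 (Q = 7 - ½/(-3) = 7 - ½*(-⅓) = 7 + ⅙ = 43/6 ≈ 7.1667)
b(U) = -U (b(U) = U*(-1) = -U)
(b(Q)*(-44))*27 = (-1*43/6*(-44))*27 = -43/6*(-44)*27 = (946/3)*27 = 8514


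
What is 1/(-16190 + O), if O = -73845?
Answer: -1/90035 ≈ -1.1107e-5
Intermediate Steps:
1/(-16190 + O) = 1/(-16190 - 73845) = 1/(-90035) = -1/90035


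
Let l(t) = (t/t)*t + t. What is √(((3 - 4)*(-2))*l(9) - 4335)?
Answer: I*√4299 ≈ 65.567*I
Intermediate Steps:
l(t) = 2*t (l(t) = 1*t + t = t + t = 2*t)
√(((3 - 4)*(-2))*l(9) - 4335) = √(((3 - 4)*(-2))*(2*9) - 4335) = √(-1*(-2)*18 - 4335) = √(2*18 - 4335) = √(36 - 4335) = √(-4299) = I*√4299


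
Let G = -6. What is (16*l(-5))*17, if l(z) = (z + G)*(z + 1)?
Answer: 11968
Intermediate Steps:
l(z) = (1 + z)*(-6 + z) (l(z) = (z - 6)*(z + 1) = (-6 + z)*(1 + z) = (1 + z)*(-6 + z))
(16*l(-5))*17 = (16*(-6 + (-5)² - 5*(-5)))*17 = (16*(-6 + 25 + 25))*17 = (16*44)*17 = 704*17 = 11968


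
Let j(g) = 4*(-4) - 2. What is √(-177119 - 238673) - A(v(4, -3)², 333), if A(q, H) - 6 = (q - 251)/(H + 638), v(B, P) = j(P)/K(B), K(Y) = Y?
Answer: -22381/3884 + 4*I*√25987 ≈ -5.7624 + 644.82*I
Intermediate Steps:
j(g) = -18 (j(g) = -16 - 2 = -18)
v(B, P) = -18/B
A(q, H) = 6 + (-251 + q)/(638 + H) (A(q, H) = 6 + (q - 251)/(H + 638) = 6 + (-251 + q)/(638 + H))
√(-177119 - 238673) - A(v(4, -3)², 333) = √(-177119 - 238673) - (3577 + (-18/4)² + 6*333)/(638 + 333) = √(-415792) - (3577 + (-18*¼)² + 1998)/971 = 4*I*√25987 - (3577 + (-9/2)² + 1998)/971 = 4*I*√25987 - (3577 + 81/4 + 1998)/971 = 4*I*√25987 - 22381/(971*4) = 4*I*√25987 - 1*22381/3884 = 4*I*√25987 - 22381/3884 = -22381/3884 + 4*I*√25987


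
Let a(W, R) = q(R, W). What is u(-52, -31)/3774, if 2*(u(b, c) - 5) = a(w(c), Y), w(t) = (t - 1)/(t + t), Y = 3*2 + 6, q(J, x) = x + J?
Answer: 349/116994 ≈ 0.0029831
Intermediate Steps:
q(J, x) = J + x
Y = 12 (Y = 6 + 6 = 12)
w(t) = (-1 + t)/(2*t) (w(t) = (-1 + t)/((2*t)) = (-1 + t)*(1/(2*t)) = (-1 + t)/(2*t))
a(W, R) = R + W
u(b, c) = 11 + (-1 + c)/(4*c) (u(b, c) = 5 + (12 + (-1 + c)/(2*c))/2 = 5 + (6 + (-1 + c)/(4*c)) = 11 + (-1 + c)/(4*c))
u(-52, -31)/3774 = ((1/4)*(-1 + 45*(-31))/(-31))/3774 = ((1/4)*(-1/31)*(-1 - 1395))*(1/3774) = ((1/4)*(-1/31)*(-1396))*(1/3774) = (349/31)*(1/3774) = 349/116994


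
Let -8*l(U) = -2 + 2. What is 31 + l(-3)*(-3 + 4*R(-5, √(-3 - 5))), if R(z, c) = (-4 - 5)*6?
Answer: 31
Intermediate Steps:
R(z, c) = -54 (R(z, c) = -9*6 = -54)
l(U) = 0 (l(U) = -(-2 + 2)/8 = -⅛*0 = 0)
31 + l(-3)*(-3 + 4*R(-5, √(-3 - 5))) = 31 + 0*(-3 + 4*(-54)) = 31 + 0*(-3 - 216) = 31 + 0*(-219) = 31 + 0 = 31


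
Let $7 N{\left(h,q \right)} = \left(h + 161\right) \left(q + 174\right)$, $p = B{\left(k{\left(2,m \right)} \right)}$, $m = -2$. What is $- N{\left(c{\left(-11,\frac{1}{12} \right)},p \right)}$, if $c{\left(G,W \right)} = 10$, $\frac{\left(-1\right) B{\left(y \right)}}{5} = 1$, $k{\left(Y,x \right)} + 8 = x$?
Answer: $- \frac{28899}{7} \approx -4128.4$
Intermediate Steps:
$k{\left(Y,x \right)} = -8 + x$
$B{\left(y \right)} = -5$ ($B{\left(y \right)} = \left(-5\right) 1 = -5$)
$p = -5$
$N{\left(h,q \right)} = \frac{\left(161 + h\right) \left(174 + q\right)}{7}$ ($N{\left(h,q \right)} = \frac{\left(h + 161\right) \left(q + 174\right)}{7} = \frac{\left(161 + h\right) \left(174 + q\right)}{7}$)
$- N{\left(c{\left(-11,\frac{1}{12} \right)},p \right)} = - (4002 + 23 \left(-5\right) + \frac{174}{7} \cdot 10 + \frac{1}{7} \cdot 10 \left(-5\right)) = - (4002 - 115 + \frac{1740}{7} - \frac{50}{7}) = \left(-1\right) \frac{28899}{7} = - \frac{28899}{7}$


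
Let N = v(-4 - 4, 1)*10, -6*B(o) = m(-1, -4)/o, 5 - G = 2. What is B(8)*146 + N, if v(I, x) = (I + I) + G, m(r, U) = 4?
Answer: -853/6 ≈ -142.17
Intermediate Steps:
G = 3 (G = 5 - 1*2 = 5 - 2 = 3)
B(o) = -2/(3*o)
v(I, x) = 3 + 2*I (v(I, x) = (I + I) + 3 = 2*I + 3 = 3 + 2*I)
N = -130 (N = (3 + 2*(-4 - 4))*10 = (3 + 2*(-8))*10 = (3 - 16)*10 = -13*10 = -130)
B(8)*146 + N = -⅔/8*146 - 130 = -⅔*⅛*146 - 130 = -1/12*146 - 130 = -73/6 - 130 = -853/6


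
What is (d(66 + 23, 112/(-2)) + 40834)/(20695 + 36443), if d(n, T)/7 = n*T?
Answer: 991/9523 ≈ 0.10406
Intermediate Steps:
d(n, T) = 7*T*n (d(n, T) = 7*(n*T) = 7*(T*n) = 7*T*n)
(d(66 + 23, 112/(-2)) + 40834)/(20695 + 36443) = (7*(112/(-2))*(66 + 23) + 40834)/(20695 + 36443) = (7*(112*(-½))*89 + 40834)/57138 = (7*(-56)*89 + 40834)*(1/57138) = (-34888 + 40834)*(1/57138) = 5946*(1/57138) = 991/9523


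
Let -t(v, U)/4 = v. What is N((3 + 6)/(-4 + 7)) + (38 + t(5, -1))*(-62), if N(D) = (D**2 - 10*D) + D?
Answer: -1134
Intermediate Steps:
t(v, U) = -4*v
N(D) = D**2 - 9*D
N((3 + 6)/(-4 + 7)) + (38 + t(5, -1))*(-62) = ((3 + 6)/(-4 + 7))*(-9 + (3 + 6)/(-4 + 7)) + (38 - 4*5)*(-62) = (9/3)*(-9 + 9/3) + (38 - 20)*(-62) = (9*(1/3))*(-9 + 9*(1/3)) + 18*(-62) = 3*(-9 + 3) - 1116 = 3*(-6) - 1116 = -18 - 1116 = -1134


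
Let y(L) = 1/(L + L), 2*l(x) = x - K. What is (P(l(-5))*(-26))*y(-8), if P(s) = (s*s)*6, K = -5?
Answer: 0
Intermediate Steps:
l(x) = 5/2 + x/2 (l(x) = (x - 1*(-5))/2 = (x + 5)/2 = (5 + x)/2 = 5/2 + x/2)
y(L) = 1/(2*L)
P(s) = 6*s² (P(s) = s²*6 = 6*s²)
(P(l(-5))*(-26))*y(-8) = ((6*(5/2 + (½)*(-5))²)*(-26))*((½)/(-8)) = ((6*(5/2 - 5/2)²)*(-26))*((½)*(-⅛)) = ((6*0²)*(-26))*(-1/16) = ((6*0)*(-26))*(-1/16) = (0*(-26))*(-1/16) = 0*(-1/16) = 0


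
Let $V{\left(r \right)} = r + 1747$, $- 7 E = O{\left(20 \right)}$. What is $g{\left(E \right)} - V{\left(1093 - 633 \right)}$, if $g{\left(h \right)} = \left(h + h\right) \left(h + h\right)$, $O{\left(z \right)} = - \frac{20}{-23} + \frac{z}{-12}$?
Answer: $- \frac{514856723}{233289} \approx -2206.9$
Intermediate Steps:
$O{\left(z \right)} = \frac{20}{23} - \frac{z}{12}$ ($O{\left(z \right)} = \left(-20\right) \left(- \frac{1}{23}\right) + z \left(- \frac{1}{12}\right) = \frac{20}{23} - \frac{z}{12}$)
$E = \frac{55}{483}$ ($E = - \frac{\frac{20}{23} - \frac{5}{3}}{7} = \left(- \frac{1}{7}\right) \left(- \frac{55}{69}\right) = \frac{55}{483} \approx 0.11387$)
$V{\left(r \right)} = 1747 + r$
$g{\left(h \right)} = 4 h^{2}$ ($g{\left(h \right)} = 2 h 2 h = 4 h^{2}$)
$g{\left(E \right)} - V{\left(1093 - 633 \right)} = 4 \left(\frac{55}{483}\right)^{2} - \left(1747 + \left(1093 - 633\right)\right) = 4 \cdot \frac{3025}{233289} - \left(1747 + 460\right) = \frac{12100}{233289} - 2207 = - \frac{514856723}{233289}$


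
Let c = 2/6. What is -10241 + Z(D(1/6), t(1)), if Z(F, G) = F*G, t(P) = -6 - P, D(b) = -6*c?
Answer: -10227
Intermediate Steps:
c = ⅓ (c = 2*(⅙) = ⅓ ≈ 0.33333)
D(b) = -2 (D(b) = -6*⅓ = -2)
-10241 + Z(D(1/6), t(1)) = -10241 - 2*(-6 - 1*1) = -10241 - 2*(-6 - 1) = -10241 - 2*(-7) = -10241 + 14 = -10227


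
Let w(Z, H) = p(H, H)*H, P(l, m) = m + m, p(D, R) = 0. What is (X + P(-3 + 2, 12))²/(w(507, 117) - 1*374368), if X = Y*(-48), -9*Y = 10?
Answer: -1682/105291 ≈ -0.015975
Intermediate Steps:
Y = -10/9 (Y = -⅑*10 = -10/9 ≈ -1.1111)
P(l, m) = 2*m
w(Z, H) = 0 (w(Z, H) = 0*H = 0)
X = 160/3 (X = -10/9*(-48) = 160/3 ≈ 53.333)
(X + P(-3 + 2, 12))²/(w(507, 117) - 1*374368) = (160/3 + 2*12)²/(0 - 1*374368) = (160/3 + 24)²/(0 - 374368) = (232/3)²/(-374368) = (53824/9)*(-1/374368) = -1682/105291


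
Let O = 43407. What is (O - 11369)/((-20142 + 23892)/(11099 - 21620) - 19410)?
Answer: -56178633/34036060 ≈ -1.6506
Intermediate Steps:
(O - 11369)/((-20142 + 23892)/(11099 - 21620) - 19410) = (43407 - 11369)/((-20142 + 23892)/(11099 - 21620) - 19410) = 32038/(3750/(-10521) - 19410) = 32038/(3750*(-1/10521) - 19410) = 32038/(-1250/3507 - 19410) = 32038/(-68072120/3507) = 32038*(-3507/68072120) = -56178633/34036060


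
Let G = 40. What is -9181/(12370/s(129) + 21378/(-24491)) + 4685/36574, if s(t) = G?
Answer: -32753396149141/1104895236770 ≈ -29.644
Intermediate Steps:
s(t) = 40
-9181/(12370/s(129) + 21378/(-24491)) + 4685/36574 = -9181/(12370/40 + 21378/(-24491)) + 4685/36574 = -9181/(12370*(1/40) + 21378*(-1/24491)) + 4685*(1/36574) = -9181/(1237/4 - 21378/24491) + 4685/36574 = -9181/30209855/97964 + 4685/36574 = -9181*97964/30209855 + 4685/36574 = -899407484/30209855 + 4685/36574 = -32753396149141/1104895236770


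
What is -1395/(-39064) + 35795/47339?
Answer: 1464333785/1849250696 ≈ 0.79185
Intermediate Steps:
-1395/(-39064) + 35795/47339 = -1395*(-1/39064) + 35795*(1/47339) = 1395/39064 + 35795/47339 = 1464333785/1849250696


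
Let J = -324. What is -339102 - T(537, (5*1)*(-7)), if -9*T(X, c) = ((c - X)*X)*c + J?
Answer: 2566166/3 ≈ 8.5539e+5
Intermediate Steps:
T(X, c) = 36 - X*c*(c - X)/9 (T(X, c) = -(((c - X)*X)*c - 324)/9 = -((X*(c - X))*c - 324)/9 = -(X*c*(c - X) - 324)/9 = -(-324 + X*c*(c - X))/9 = 36 - X*c*(c - X)/9)
-339102 - T(537, (5*1)*(-7)) = -339102 - (36 - 1/9*537*((5*1)*(-7))**2 + (1/9)*((5*1)*(-7))*537**2) = -339102 - (36 - 1/9*537*(5*(-7))**2 + (1/9)*(5*(-7))*288369) = -339102 - (36 - 1/9*537*(-35)**2 + (1/9)*(-35)*288369) = -339102 - (36 - 1/9*537*1225 - 1121435) = -339102 - (36 - 219275/3 - 1121435) = -339102 - 1*(-3583472/3) = -339102 + 3583472/3 = 2566166/3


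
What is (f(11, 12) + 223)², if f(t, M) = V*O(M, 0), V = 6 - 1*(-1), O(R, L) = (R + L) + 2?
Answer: 103041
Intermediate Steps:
O(R, L) = 2 + L + R (O(R, L) = (L + R) + 2 = 2 + L + R)
V = 7 (V = 6 + 1 = 7)
f(t, M) = 14 + 7*M (f(t, M) = 7*(2 + 0 + M) = 7*(2 + M) = 14 + 7*M)
(f(11, 12) + 223)² = ((14 + 7*12) + 223)² = ((14 + 84) + 223)² = (98 + 223)² = 321² = 103041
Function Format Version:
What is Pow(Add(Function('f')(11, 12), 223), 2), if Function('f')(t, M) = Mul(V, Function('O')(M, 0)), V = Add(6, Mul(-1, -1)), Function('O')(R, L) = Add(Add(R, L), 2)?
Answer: 103041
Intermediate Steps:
Function('O')(R, L) = Add(2, L, R) (Function('O')(R, L) = Add(Add(L, R), 2) = Add(2, L, R))
V = 7 (V = Add(6, 1) = 7)
Function('f')(t, M) = Add(14, Mul(7, M)) (Function('f')(t, M) = Mul(7, Add(2, 0, M)) = Mul(7, Add(2, M)) = Add(14, Mul(7, M)))
Pow(Add(Function('f')(11, 12), 223), 2) = Pow(Add(Add(14, Mul(7, 12)), 223), 2) = Pow(Add(Add(14, 84), 223), 2) = Pow(Add(98, 223), 2) = Pow(321, 2) = 103041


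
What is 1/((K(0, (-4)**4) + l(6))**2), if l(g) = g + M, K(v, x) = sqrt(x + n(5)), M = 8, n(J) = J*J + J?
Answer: (14 + sqrt(286))**(-2) ≈ 0.0010465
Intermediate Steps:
n(J) = J + J**2 (n(J) = J**2 + J = J + J**2)
K(v, x) = sqrt(30 + x) (K(v, x) = sqrt(x + 5*(1 + 5)) = sqrt(x + 5*6) = sqrt(x + 30) = sqrt(30 + x))
l(g) = 8 + g (l(g) = g + 8 = 8 + g)
1/((K(0, (-4)**4) + l(6))**2) = 1/((sqrt(30 + (-4)**4) + (8 + 6))**2) = 1/((sqrt(30 + 256) + 14)**2) = 1/((sqrt(286) + 14)**2) = 1/((14 + sqrt(286))**2) = (14 + sqrt(286))**(-2)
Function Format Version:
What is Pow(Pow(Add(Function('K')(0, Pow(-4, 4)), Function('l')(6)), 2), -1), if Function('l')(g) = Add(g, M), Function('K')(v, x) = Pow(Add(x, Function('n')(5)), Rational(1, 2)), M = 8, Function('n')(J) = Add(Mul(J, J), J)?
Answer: Pow(Add(14, Pow(286, Rational(1, 2))), -2) ≈ 0.0010465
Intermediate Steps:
Function('n')(J) = Add(J, Pow(J, 2)) (Function('n')(J) = Add(Pow(J, 2), J) = Add(J, Pow(J, 2)))
Function('K')(v, x) = Pow(Add(30, x), Rational(1, 2)) (Function('K')(v, x) = Pow(Add(x, Mul(5, Add(1, 5))), Rational(1, 2)) = Pow(Add(x, Mul(5, 6)), Rational(1, 2)) = Pow(Add(x, 30), Rational(1, 2)) = Pow(Add(30, x), Rational(1, 2)))
Function('l')(g) = Add(8, g) (Function('l')(g) = Add(g, 8) = Add(8, g))
Pow(Pow(Add(Function('K')(0, Pow(-4, 4)), Function('l')(6)), 2), -1) = Pow(Pow(Add(Pow(Add(30, Pow(-4, 4)), Rational(1, 2)), Add(8, 6)), 2), -1) = Pow(Pow(Add(Pow(Add(30, 256), Rational(1, 2)), 14), 2), -1) = Pow(Pow(Add(Pow(286, Rational(1, 2)), 14), 2), -1) = Pow(Pow(Add(14, Pow(286, Rational(1, 2))), 2), -1) = Pow(Add(14, Pow(286, Rational(1, 2))), -2)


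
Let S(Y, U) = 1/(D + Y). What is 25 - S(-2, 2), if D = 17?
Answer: 374/15 ≈ 24.933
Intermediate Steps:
S(Y, U) = 1/(17 + Y)
25 - S(-2, 2) = 25 - 1/(17 - 2) = 25 - 1/15 = 374/15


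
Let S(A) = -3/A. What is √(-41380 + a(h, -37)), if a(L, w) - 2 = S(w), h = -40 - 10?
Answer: I*√56646371/37 ≈ 203.42*I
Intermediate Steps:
h = -50
a(L, w) = 2 - 3/w
√(-41380 + a(h, -37)) = √(-41380 + (2 - 3/(-37))) = √(-41380 + (2 - 3*(-1/37))) = √(-41380 + (2 + 3/37)) = √(-41380 + 77/37) = √(-1530983/37) = I*√56646371/37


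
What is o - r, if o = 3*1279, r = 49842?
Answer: -46005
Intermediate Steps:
o = 3837
o - r = 3837 - 1*49842 = 3837 - 49842 = -46005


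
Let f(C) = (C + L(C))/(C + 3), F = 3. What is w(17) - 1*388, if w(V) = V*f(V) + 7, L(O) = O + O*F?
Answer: -1235/4 ≈ -308.75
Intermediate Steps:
L(O) = 4*O (L(O) = O + O*3 = O + 3*O = 4*O)
f(C) = 5*C/(3 + C) (f(C) = (C + 4*C)/(C + 3) = (5*C)/(3 + C) = 5*C/(3 + C))
w(V) = 7 + 5*V**2/(3 + V) (w(V) = V*(5*V/(3 + V)) + 7 = 5*V**2/(3 + V) + 7 = 7 + 5*V**2/(3 + V))
w(17) - 1*388 = (21 + 5*17**2 + 7*17)/(3 + 17) - 1*388 = (21 + 5*289 + 119)/20 - 388 = (21 + 1445 + 119)/20 - 388 = (1/20)*1585 - 388 = 317/4 - 388 = -1235/4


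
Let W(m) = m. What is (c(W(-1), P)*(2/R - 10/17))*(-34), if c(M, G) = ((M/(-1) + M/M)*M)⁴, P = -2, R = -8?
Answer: 456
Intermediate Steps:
c(M, G) = M⁴*(1 - M)⁴ (c(M, G) = ((M*(-1) + 1)*M)⁴ = ((-M + 1)*M)⁴ = ((1 - M)*M)⁴ = (M*(1 - M))⁴ = M⁴*(1 - M)⁴)
(c(W(-1), P)*(2/R - 10/17))*(-34) = (((-1)⁴*(-1 - 1)⁴)*(2/(-8) - 10/17))*(-34) = ((1*(-2)⁴)*(2*(-⅛) - 10*1/17))*(-34) = ((1*16)*(-¼ - 10/17))*(-34) = (16*(-57/68))*(-34) = -228/17*(-34) = 456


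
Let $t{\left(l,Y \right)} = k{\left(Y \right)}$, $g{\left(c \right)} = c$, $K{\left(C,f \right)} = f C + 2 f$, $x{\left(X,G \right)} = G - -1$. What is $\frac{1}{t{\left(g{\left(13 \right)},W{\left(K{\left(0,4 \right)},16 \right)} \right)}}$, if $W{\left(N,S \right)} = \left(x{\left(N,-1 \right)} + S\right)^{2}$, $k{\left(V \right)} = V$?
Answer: $\frac{1}{256} \approx 0.0039063$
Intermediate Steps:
$x{\left(X,G \right)} = 1 + G$ ($x{\left(X,G \right)} = G + 1 = 1 + G$)
$K{\left(C,f \right)} = 2 f + C f$ ($K{\left(C,f \right)} = C f + 2 f = 2 f + C f$)
$W{\left(N,S \right)} = S^{2}$ ($W{\left(N,S \right)} = \left(\left(1 - 1\right) + S\right)^{2} = \left(0 + S\right)^{2} = S^{2}$)
$t{\left(l,Y \right)} = Y$
$\frac{1}{t{\left(g{\left(13 \right)},W{\left(K{\left(0,4 \right)},16 \right)} \right)}} = \frac{1}{16^{2}} = \frac{1}{256}$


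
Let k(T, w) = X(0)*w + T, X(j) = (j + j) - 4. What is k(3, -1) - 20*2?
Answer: -33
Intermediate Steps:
X(j) = -4 + 2*j (X(j) = 2*j - 4 = -4 + 2*j)
k(T, w) = T - 4*w (k(T, w) = (-4 + 2*0)*w + T = (-4 + 0)*w + T = -4*w + T = T - 4*w)
k(3, -1) - 20*2 = (3 - 4*(-1)) - 20*2 = (3 + 4) - 40 = 7 - 40 = -33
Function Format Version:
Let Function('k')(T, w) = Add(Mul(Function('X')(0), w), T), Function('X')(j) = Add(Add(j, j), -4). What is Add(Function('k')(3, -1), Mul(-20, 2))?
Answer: -33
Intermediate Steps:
Function('X')(j) = Add(-4, Mul(2, j)) (Function('X')(j) = Add(Mul(2, j), -4) = Add(-4, Mul(2, j)))
Function('k')(T, w) = Add(T, Mul(-4, w)) (Function('k')(T, w) = Add(Mul(Add(-4, Mul(2, 0)), w), T) = Add(Mul(Add(-4, 0), w), T) = Add(Mul(-4, w), T) = Add(T, Mul(-4, w)))
Add(Function('k')(3, -1), Mul(-20, 2)) = Add(Add(3, Mul(-4, -1)), Mul(-20, 2)) = Add(Add(3, 4), -40) = Add(7, -40) = -33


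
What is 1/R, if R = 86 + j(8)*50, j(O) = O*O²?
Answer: 1/25686 ≈ 3.8932e-5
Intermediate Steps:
j(O) = O³
R = 25686 (R = 86 + 8³*50 = 86 + 512*50 = 86 + 25600 = 25686)
1/R = 1/25686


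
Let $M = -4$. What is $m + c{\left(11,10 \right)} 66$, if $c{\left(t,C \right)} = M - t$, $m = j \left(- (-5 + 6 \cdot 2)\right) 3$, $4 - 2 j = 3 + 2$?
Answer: $- \frac{1959}{2} \approx -979.5$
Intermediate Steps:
$j = - \frac{1}{2}$ ($j = 2 - \frac{3 + 2}{2} = 2 - \frac{5}{2} = - \frac{1}{2} \approx -0.5$)
$m = \frac{21}{2}$ ($m = - \frac{\left(-1\right) \left(-5 + 6 \cdot 2\right)}{2} \cdot 3 = - \frac{\left(-1\right) \left(-5 + 12\right)}{2} \cdot 3 = - \frac{\left(-1\right) 7}{2} \cdot 3 = \left(- \frac{1}{2}\right) \left(-7\right) 3 = \frac{7}{2} \cdot 3 = \frac{21}{2} \approx 10.5$)
$c{\left(t,C \right)} = -4 - t$
$m + c{\left(11,10 \right)} 66 = \frac{21}{2} + \left(-4 - 11\right) 66 = \frac{21}{2} - 990 = - \frac{1959}{2}$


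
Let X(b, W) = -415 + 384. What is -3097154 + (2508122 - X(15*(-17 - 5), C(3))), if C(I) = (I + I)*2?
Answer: -589001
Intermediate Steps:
C(I) = 4*I (C(I) = (2*I)*2 = 4*I)
X(b, W) = -31
-3097154 + (2508122 - X(15*(-17 - 5), C(3))) = -3097154 + (2508122 - 1*(-31)) = -3097154 + (2508122 + 31) = -3097154 + 2508153 = -589001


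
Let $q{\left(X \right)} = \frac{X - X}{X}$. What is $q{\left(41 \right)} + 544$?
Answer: $544$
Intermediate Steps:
$q{\left(X \right)} = 0$ ($q{\left(X \right)} = \frac{0}{X} = 0$)
$q{\left(41 \right)} + 544 = 0 + 544 = 544$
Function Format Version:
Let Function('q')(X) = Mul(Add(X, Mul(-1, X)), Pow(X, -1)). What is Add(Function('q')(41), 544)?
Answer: 544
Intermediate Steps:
Function('q')(X) = 0 (Function('q')(X) = Mul(0, Pow(X, -1)) = 0)
Add(Function('q')(41), 544) = Add(0, 544) = 544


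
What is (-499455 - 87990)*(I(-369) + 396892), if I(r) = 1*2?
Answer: -233153395830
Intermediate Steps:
I(r) = 2
(-499455 - 87990)*(I(-369) + 396892) = (-499455 - 87990)*(2 + 396892) = -587445*396894 = -233153395830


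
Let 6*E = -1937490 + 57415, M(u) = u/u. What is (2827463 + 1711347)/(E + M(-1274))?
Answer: -27232860/1880069 ≈ -14.485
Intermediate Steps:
M(u) = 1
E = -1880075/6 (E = (-1937490 + 57415)/6 = (⅙)*(-1880075) = -1880075/6 ≈ -3.1335e+5)
(2827463 + 1711347)/(E + M(-1274)) = (2827463 + 1711347)/(-1880075/6 + 1) = 4538810/(-1880069/6) = 4538810*(-6/1880069) = -27232860/1880069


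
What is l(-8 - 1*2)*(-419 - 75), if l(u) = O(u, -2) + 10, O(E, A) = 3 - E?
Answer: -11362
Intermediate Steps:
l(u) = 13 - u (l(u) = (3 - u) + 10 = 13 - u)
l(-8 - 1*2)*(-419 - 75) = (13 - (-8 - 1*2))*(-419 - 75) = (13 - (-8 - 2))*(-494) = (13 - 1*(-10))*(-494) = (13 + 10)*(-494) = 23*(-494) = -11362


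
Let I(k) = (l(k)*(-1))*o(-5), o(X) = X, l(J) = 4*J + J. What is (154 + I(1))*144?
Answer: 25776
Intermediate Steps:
l(J) = 5*J
I(k) = 25*k (I(k) = ((5*k)*(-1))*(-5) = -5*k*(-5) = 25*k)
(154 + I(1))*144 = (154 + 25*1)*144 = (154 + 25)*144 = 179*144 = 25776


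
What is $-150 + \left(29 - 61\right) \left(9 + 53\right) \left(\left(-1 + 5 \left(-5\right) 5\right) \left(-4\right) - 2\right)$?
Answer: $-996118$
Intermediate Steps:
$-150 + \left(29 - 61\right) \left(9 + 53\right) \left(\left(-1 + 5 \left(-5\right) 5\right) \left(-4\right) - 2\right) = -150 + \left(-32\right) 62 \left(\left(-1 - 125\right) \left(-4\right) - 2\right) = -150 - 1984 \left(\left(-1 - 125\right) \left(-4\right) - 2\right) = -150 - 1984 \left(\left(-126\right) \left(-4\right) - 2\right) = -150 - 1984 \left(504 - 2\right) = -150 - 995968 = -996118$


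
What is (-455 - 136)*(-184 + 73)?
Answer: 65601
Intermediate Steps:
(-455 - 136)*(-184 + 73) = -591*(-111) = 65601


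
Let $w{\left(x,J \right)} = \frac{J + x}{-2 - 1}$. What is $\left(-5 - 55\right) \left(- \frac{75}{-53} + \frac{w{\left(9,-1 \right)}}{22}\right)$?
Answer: $- \frac{45260}{583} \approx -77.633$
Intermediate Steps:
$w{\left(x,J \right)} = - \frac{J}{3} - \frac{x}{3}$ ($w{\left(x,J \right)} = \frac{J + x}{-3} = \left(J + x\right) \left(- \frac{1}{3}\right) = - \frac{J}{3} - \frac{x}{3}$)
$\left(-5 - 55\right) \left(- \frac{75}{-53} + \frac{w{\left(9,-1 \right)}}{22}\right) = \left(-5 - 55\right) \left(- \frac{75}{-53} + \frac{\left(- \frac{1}{3}\right) \left(-1\right) - 3}{22}\right) = - 60 \left(\left(-75\right) \left(- \frac{1}{53}\right) + \left(\frac{1}{3} - 3\right) \frac{1}{22}\right) = - 60 \left(\frac{75}{53} - \frac{4}{33}\right) = \left(-60\right) \frac{2263}{1749} = - \frac{45260}{583}$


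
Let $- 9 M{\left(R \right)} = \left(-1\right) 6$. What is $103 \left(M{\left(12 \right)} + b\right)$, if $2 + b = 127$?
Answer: $\frac{38831}{3} \approx 12944.0$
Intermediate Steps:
$b = 125$ ($b = -2 + 127 = 125$)
$M{\left(R \right)} = \frac{2}{3}$ ($M{\left(R \right)} = - \frac{\left(-1\right) 6}{9} = \left(- \frac{1}{9}\right) \left(-6\right) = \frac{2}{3}$)
$103 \left(M{\left(12 \right)} + b\right) = 103 \left(\frac{2}{3} + 125\right) = 103 \cdot \frac{377}{3} = \frac{38831}{3}$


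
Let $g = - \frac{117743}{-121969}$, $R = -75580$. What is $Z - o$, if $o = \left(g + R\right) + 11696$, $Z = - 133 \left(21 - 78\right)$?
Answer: $\frac{8716396842}{121969} \approx 71464.0$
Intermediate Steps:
$g = \frac{117743}{121969}$ ($g = \left(-117743\right) \left(- \frac{1}{121969}\right) = \frac{117743}{121969} \approx 0.96535$)
$Z = 7581$ ($Z = \left(-133\right) \left(-57\right) = 7581$)
$o = - \frac{7791749853}{121969}$ ($o = \left(\frac{117743}{121969} - 75580\right) + 11696 = - \frac{9218299277}{121969} + 11696 = - \frac{7791749853}{121969} \approx -63883.0$)
$Z - o = 7581 - - \frac{7791749853}{121969} = 7581 + \frac{7791749853}{121969} = \frac{8716396842}{121969}$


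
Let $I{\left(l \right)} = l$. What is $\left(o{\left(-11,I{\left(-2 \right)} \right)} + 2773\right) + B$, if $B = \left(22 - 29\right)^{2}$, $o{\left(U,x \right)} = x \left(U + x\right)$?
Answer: $2848$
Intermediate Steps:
$B = 49$ ($B = \left(-7\right)^{2} = 49$)
$\left(o{\left(-11,I{\left(-2 \right)} \right)} + 2773\right) + B = \left(- 2 \left(-11 - 2\right) + 2773\right) + 49 = \left(\left(-2\right) \left(-13\right) + 2773\right) + 49 = \left(26 + 2773\right) + 49 = 2799 + 49 = 2848$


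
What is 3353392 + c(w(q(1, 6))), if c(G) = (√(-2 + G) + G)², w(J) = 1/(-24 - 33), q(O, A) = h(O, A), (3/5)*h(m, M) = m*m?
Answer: 10895164054/3249 - 2*I*√6555/3249 ≈ 3.3534e+6 - 0.049839*I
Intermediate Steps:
h(m, M) = 5*m²/3 (h(m, M) = 5*(m*m)/3 = 5*m²/3)
q(O, A) = 5*O²/3
w(J) = -1/57 (w(J) = 1/(-57) = -1/57)
c(G) = (G + √(-2 + G))²
3353392 + c(w(q(1, 6))) = 3353392 + (-1/57 + √(-2 - 1/57))² = 3353392 + (-1/57 + √(-115/57))² = 3353392 + (-1/57 + I*√6555/57)²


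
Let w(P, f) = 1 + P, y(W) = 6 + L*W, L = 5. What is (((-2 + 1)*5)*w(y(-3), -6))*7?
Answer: 280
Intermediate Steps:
y(W) = 6 + 5*W
(((-2 + 1)*5)*w(y(-3), -6))*7 = (((-2 + 1)*5)*(1 + (6 + 5*(-3))))*7 = ((-1*5)*(1 + (6 - 15)))*7 = -5*(1 - 9)*7 = -5*(-8)*7 = 40*7 = 280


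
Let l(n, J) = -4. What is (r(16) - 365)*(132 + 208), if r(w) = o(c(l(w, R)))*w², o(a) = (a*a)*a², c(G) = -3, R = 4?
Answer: 6926140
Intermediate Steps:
o(a) = a⁴ (o(a) = a²*a² = a⁴)
r(w) = 81*w² (r(w) = (-3)⁴*w² = 81*w²)
(r(16) - 365)*(132 + 208) = (81*16² - 365)*(132 + 208) = (81*256 - 365)*340 = (20736 - 365)*340 = 20371*340 = 6926140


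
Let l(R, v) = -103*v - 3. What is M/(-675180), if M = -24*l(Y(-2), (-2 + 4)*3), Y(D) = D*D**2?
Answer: -414/18755 ≈ -0.022074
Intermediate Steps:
Y(D) = D**3
l(R, v) = -3 - 103*v
M = 14904 (M = -24*(-3 - 103*(-2 + 4)*3) = -24*(-3 - 206*3) = -24*(-3 - 103*6) = -24*(-3 - 618) = -24*(-621) = 14904)
M/(-675180) = 14904/(-675180) = 14904*(-1/675180) = -414/18755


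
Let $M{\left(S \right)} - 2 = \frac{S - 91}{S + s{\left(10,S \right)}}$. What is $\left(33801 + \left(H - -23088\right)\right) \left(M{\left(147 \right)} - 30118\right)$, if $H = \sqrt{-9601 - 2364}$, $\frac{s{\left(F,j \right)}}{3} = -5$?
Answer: $- \frac{18845694882}{11} - \frac{993814 i \sqrt{11965}}{33} \approx -1.7132 \cdot 10^{9} - 3.2942 \cdot 10^{6} i$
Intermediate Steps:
$s{\left(F,j \right)} = -15$ ($s{\left(F,j \right)} = 3 \left(-5\right) = -15$)
$H = i \sqrt{11965}$ ($H = \sqrt{-11965} = i \sqrt{11965} \approx 109.38 i$)
$M{\left(S \right)} = 2 + \frac{-91 + S}{-15 + S}$ ($M{\left(S \right)} = 2 + \frac{S - 91}{S - 15} = 2 + \frac{-91 + S}{-15 + S}$)
$\left(33801 + \left(H - -23088\right)\right) \left(M{\left(147 \right)} - 30118\right) = \left(33801 + \left(i \sqrt{11965} - -23088\right)\right) \left(\frac{-121 + 3 \cdot 147}{-15 + 147} - 30118\right) = \left(33801 + \left(i \sqrt{11965} + 23088\right)\right) \left(\frac{-121 + 441}{132} - 30118\right) = \left(33801 + \left(23088 + i \sqrt{11965}\right)\right) \left(\frac{1}{132} \cdot 320 - 30118\right) = \left(56889 + i \sqrt{11965}\right) \left(\frac{80}{33} - 30118\right) = \left(56889 + i \sqrt{11965}\right) \left(- \frac{993814}{33}\right) = - \frac{18845694882}{11} - \frac{993814 i \sqrt{11965}}{33}$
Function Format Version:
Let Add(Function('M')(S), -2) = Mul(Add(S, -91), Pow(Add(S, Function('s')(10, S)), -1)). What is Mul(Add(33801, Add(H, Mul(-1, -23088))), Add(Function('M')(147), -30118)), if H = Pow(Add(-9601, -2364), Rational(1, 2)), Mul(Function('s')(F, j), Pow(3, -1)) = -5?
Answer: Add(Rational(-18845694882, 11), Mul(Rational(-993814, 33), I, Pow(11965, Rational(1, 2)))) ≈ Add(-1.7132e+9, Mul(-3.2942e+6, I))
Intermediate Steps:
Function('s')(F, j) = -15 (Function('s')(F, j) = Mul(3, -5) = -15)
H = Mul(I, Pow(11965, Rational(1, 2))) (H = Pow(-11965, Rational(1, 2)) = Mul(I, Pow(11965, Rational(1, 2))) ≈ Mul(109.38, I))
Function('M')(S) = Add(2, Mul(Pow(Add(-15, S), -1), Add(-91, S))) (Function('M')(S) = Add(2, Mul(Add(S, -91), Pow(Add(S, -15), -1))) = Add(2, Mul(Add(-91, S), Pow(Add(-15, S), -1))) = Add(2, Mul(Pow(Add(-15, S), -1), Add(-91, S))))
Mul(Add(33801, Add(H, Mul(-1, -23088))), Add(Function('M')(147), -30118)) = Mul(Add(33801, Add(Mul(I, Pow(11965, Rational(1, 2))), Mul(-1, -23088))), Add(Mul(Pow(Add(-15, 147), -1), Add(-121, Mul(3, 147))), -30118)) = Mul(Add(33801, Add(Mul(I, Pow(11965, Rational(1, 2))), 23088)), Add(Mul(Pow(132, -1), Add(-121, 441)), -30118)) = Mul(Add(33801, Add(23088, Mul(I, Pow(11965, Rational(1, 2))))), Add(Mul(Rational(1, 132), 320), -30118)) = Mul(Add(56889, Mul(I, Pow(11965, Rational(1, 2)))), Add(Rational(80, 33), -30118)) = Mul(Add(56889, Mul(I, Pow(11965, Rational(1, 2)))), Rational(-993814, 33)) = Add(Rational(-18845694882, 11), Mul(Rational(-993814, 33), I, Pow(11965, Rational(1, 2))))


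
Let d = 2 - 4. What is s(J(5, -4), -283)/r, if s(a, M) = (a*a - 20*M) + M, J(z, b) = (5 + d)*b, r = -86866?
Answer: -5521/86866 ≈ -0.063558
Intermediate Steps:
d = -2
J(z, b) = 3*b (J(z, b) = (5 - 2)*b = 3*b)
s(a, M) = a**2 - 19*M (s(a, M) = (a**2 - 20*M) + M = a**2 - 19*M)
s(J(5, -4), -283)/r = ((3*(-4))**2 - 19*(-283))/(-86866) = ((-12)**2 + 5377)*(-1/86866) = (144 + 5377)*(-1/86866) = 5521*(-1/86866) = -5521/86866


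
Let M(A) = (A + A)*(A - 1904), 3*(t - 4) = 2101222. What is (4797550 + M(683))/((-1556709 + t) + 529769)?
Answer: -4694496/489793 ≈ -9.5847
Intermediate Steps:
t = 2101234/3 (t = 4 + (1/3)*2101222 = 4 + 2101222/3 = 2101234/3 ≈ 7.0041e+5)
M(A) = 2*A*(-1904 + A) (M(A) = (2*A)*(-1904 + A) = 2*A*(-1904 + A))
(4797550 + M(683))/((-1556709 + t) + 529769) = (4797550 + 2*683*(-1904 + 683))/((-1556709 + 2101234/3) + 529769) = (4797550 + 2*683*(-1221))/(-2568893/3 + 529769) = (4797550 - 1667886)/(-979586/3) = 3129664*(-3/979586) = -4694496/489793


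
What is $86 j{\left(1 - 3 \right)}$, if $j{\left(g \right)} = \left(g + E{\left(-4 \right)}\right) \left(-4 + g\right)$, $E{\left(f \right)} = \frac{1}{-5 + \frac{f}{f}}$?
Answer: $1161$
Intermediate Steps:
$E{\left(f \right)} = - \frac{1}{4}$ ($E{\left(f \right)} = \frac{1}{-5 + 1} = \frac{1}{-4} = - \frac{1}{4}$)
$j{\left(g \right)} = \left(-4 + g\right) \left(- \frac{1}{4} + g\right)$ ($j{\left(g \right)} = \left(g - \frac{1}{4}\right) \left(-4 + g\right) = \left(- \frac{1}{4} + g\right) \left(-4 + g\right) = \left(-4 + g\right) \left(- \frac{1}{4} + g\right)$)
$86 j{\left(1 - 3 \right)} = 86 \left(1 + \left(1 - 3\right)^{2} - \frac{17 \left(1 - 3\right)}{4}\right) = 86 \left(1 + \left(-2\right)^{2} - - \frac{17}{2}\right) = 86 \left(1 + 4 + \frac{17}{2}\right) = 86 \cdot \frac{27}{2} = 1161$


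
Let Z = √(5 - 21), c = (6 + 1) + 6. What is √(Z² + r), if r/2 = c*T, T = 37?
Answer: √946 ≈ 30.757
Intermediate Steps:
c = 13 (c = 7 + 6 = 13)
Z = 4*I (Z = √(-16) = 4*I ≈ 4.0*I)
r = 962 (r = 2*(13*37) = 2*481 = 962)
√(Z² + r) = √((4*I)² + 962) = √(-16 + 962) = √946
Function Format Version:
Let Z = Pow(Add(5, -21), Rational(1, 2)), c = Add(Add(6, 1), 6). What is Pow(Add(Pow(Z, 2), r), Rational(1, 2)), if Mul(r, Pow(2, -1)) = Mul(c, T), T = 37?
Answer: Pow(946, Rational(1, 2)) ≈ 30.757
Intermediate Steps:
c = 13 (c = Add(7, 6) = 13)
Z = Mul(4, I) (Z = Pow(-16, Rational(1, 2)) = Mul(4, I) ≈ Mul(4.0000, I))
r = 962 (r = Mul(2, Mul(13, 37)) = Mul(2, 481) = 962)
Pow(Add(Pow(Z, 2), r), Rational(1, 2)) = Pow(Add(Pow(Mul(4, I), 2), 962), Rational(1, 2)) = Pow(Add(-16, 962), Rational(1, 2)) = Pow(946, Rational(1, 2))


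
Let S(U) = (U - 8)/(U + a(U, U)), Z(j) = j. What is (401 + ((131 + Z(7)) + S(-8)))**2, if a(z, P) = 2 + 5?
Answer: 308025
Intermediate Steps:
a(z, P) = 7
S(U) = (-8 + U)/(7 + U) (S(U) = (U - 8)/(U + 7) = (-8 + U)/(7 + U))
(401 + ((131 + Z(7)) + S(-8)))**2 = (401 + ((131 + 7) + (-8 - 8)/(7 - 8)))**2 = (401 + (138 - 16/(-1)))**2 = (401 + (138 - 1*(-16)))**2 = (401 + (138 + 16))**2 = (401 + 154)**2 = 555**2 = 308025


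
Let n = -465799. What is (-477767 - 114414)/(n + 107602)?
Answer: 592181/358197 ≈ 1.6532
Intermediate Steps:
(-477767 - 114414)/(n + 107602) = (-477767 - 114414)/(-465799 + 107602) = -592181/(-358197) = -592181*(-1/358197) = 592181/358197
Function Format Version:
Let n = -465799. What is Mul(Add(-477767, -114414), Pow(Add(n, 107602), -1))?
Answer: Rational(592181, 358197) ≈ 1.6532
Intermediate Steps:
Mul(Add(-477767, -114414), Pow(Add(n, 107602), -1)) = Mul(Add(-477767, -114414), Pow(Add(-465799, 107602), -1)) = Mul(-592181, Pow(-358197, -1)) = Mul(-592181, Rational(-1, 358197)) = Rational(592181, 358197)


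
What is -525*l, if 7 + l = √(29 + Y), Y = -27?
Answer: 3675 - 525*√2 ≈ 2932.5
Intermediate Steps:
l = -7 + √2 (l = -7 + √(29 - 27) = -7 + √2 ≈ -5.5858)
-525*l = -525*(-7 + √2) = 3675 - 525*√2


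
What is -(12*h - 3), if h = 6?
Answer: -69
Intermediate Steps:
-(12*h - 3) = -(12*6 - 3) = -(72 - 3) = -1*69 = -69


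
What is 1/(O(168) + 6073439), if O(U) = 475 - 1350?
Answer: 1/6072564 ≈ 1.6468e-7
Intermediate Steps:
O(U) = -875
1/(O(168) + 6073439) = 1/(-875 + 6073439) = 1/6072564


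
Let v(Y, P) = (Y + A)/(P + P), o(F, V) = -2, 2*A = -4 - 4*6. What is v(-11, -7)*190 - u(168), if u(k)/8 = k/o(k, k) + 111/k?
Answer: 1006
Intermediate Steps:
A = -14 (A = (-4 - 4*6)/2 = (-4 - 24)/2 = (½)*(-28) = -14)
v(Y, P) = (-14 + Y)/(2*P) (v(Y, P) = (Y - 14)/(P + P) = (-14 + Y)/((2*P)) = (-14 + Y)*(1/(2*P)) = (-14 + Y)/(2*P))
u(k) = -4*k + 888/k (u(k) = 8*(k/(-2) + 111/k) = 8*(k*(-½) + 111/k) = 8*(-k/2 + 111/k) = 8*(111/k - k/2) = -4*k + 888/k)
v(-11, -7)*190 - u(168) = ((½)*(-14 - 11)/(-7))*190 - (-4*168 + 888/168) = ((½)*(-⅐)*(-25))*190 - (-672 + 888*(1/168)) = (25/14)*190 - (-672 + 37/7) = 2375/7 - 1*(-4667/7) = 2375/7 + 4667/7 = 1006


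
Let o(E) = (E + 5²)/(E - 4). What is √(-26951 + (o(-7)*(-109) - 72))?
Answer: I*√3248201/11 ≈ 163.84*I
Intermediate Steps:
o(E) = (25 + E)/(-4 + E) (o(E) = (E + 25)/(-4 + E) = (25 + E)/(-4 + E))
√(-26951 + (o(-7)*(-109) - 72)) = √(-26951 + (((25 - 7)/(-4 - 7))*(-109) - 72)) = √(-26951 + ((18/(-11))*(-109) - 72)) = √(-26951 + (-1/11*18*(-109) - 72)) = √(-26951 + (-18/11*(-109) - 72)) = √(-26951 + (1962/11 - 72)) = √(-26951 + 1170/11) = √(-295291/11) = I*√3248201/11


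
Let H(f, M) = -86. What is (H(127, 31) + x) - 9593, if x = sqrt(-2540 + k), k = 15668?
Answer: -9679 + 2*sqrt(3282) ≈ -9564.4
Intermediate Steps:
x = 2*sqrt(3282) (x = sqrt(-2540 + 15668) = sqrt(13128) = 2*sqrt(3282) ≈ 114.58)
(H(127, 31) + x) - 9593 = (-86 + 2*sqrt(3282)) - 9593 = -9679 + 2*sqrt(3282)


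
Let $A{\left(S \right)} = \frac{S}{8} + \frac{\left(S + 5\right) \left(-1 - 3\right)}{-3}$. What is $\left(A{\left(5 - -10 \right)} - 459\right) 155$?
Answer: $- \frac{1601305}{24} \approx -66721.0$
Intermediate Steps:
$A{\left(S \right)} = \frac{20}{3} + \frac{35 S}{24}$ ($A{\left(S \right)} = S \frac{1}{8} + \left(5 + S\right) \left(-4\right) \left(- \frac{1}{3}\right) = \frac{S}{8} + \left(-20 - 4 S\right) \left(- \frac{1}{3}\right) = \frac{S}{8} + \left(\frac{20}{3} + \frac{4 S}{3}\right) = \frac{20}{3} + \frac{35 S}{24}$)
$\left(A{\left(5 - -10 \right)} - 459\right) 155 = \left(\left(\frac{20}{3} + \frac{35 \left(5 - -10\right)}{24}\right) - 459\right) 155 = \left(\left(\frac{20}{3} + \frac{35 \left(5 + 10\right)}{24}\right) - 459\right) 155 = \left(\left(\frac{20}{3} + \frac{35}{24} \cdot 15\right) - 459\right) 155 = \left(\left(\frac{20}{3} + \frac{175}{8}\right) - 459\right) 155 = \left(\frac{685}{24} - 459\right) 155 = \left(- \frac{10331}{24}\right) 155 = - \frac{1601305}{24}$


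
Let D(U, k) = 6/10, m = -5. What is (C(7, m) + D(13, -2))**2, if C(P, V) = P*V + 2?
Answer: 26244/25 ≈ 1049.8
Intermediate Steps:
C(P, V) = 2 + P*V
D(U, k) = 3/5 (D(U, k) = 6*(1/10) = 3/5)
(C(7, m) + D(13, -2))**2 = ((2 + 7*(-5)) + 3/5)**2 = ((2 - 35) + 3/5)**2 = (-33 + 3/5)**2 = (-162/5)**2 = 26244/25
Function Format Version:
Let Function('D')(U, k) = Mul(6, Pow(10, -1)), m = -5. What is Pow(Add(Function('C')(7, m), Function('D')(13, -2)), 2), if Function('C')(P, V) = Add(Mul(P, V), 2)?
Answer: Rational(26244, 25) ≈ 1049.8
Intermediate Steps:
Function('C')(P, V) = Add(2, Mul(P, V))
Function('D')(U, k) = Rational(3, 5) (Function('D')(U, k) = Mul(6, Rational(1, 10)) = Rational(3, 5))
Pow(Add(Function('C')(7, m), Function('D')(13, -2)), 2) = Pow(Add(Add(2, Mul(7, -5)), Rational(3, 5)), 2) = Pow(Add(Add(2, -35), Rational(3, 5)), 2) = Pow(Add(-33, Rational(3, 5)), 2) = Pow(Rational(-162, 5), 2) = Rational(26244, 25)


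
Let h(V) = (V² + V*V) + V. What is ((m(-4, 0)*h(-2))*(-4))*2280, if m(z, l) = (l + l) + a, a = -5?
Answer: 273600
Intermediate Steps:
h(V) = V + 2*V² (h(V) = (V² + V²) + V = 2*V² + V = V + 2*V²)
m(z, l) = -5 + 2*l (m(z, l) = (l + l) - 5 = 2*l - 5 = -5 + 2*l)
((m(-4, 0)*h(-2))*(-4))*2280 = (((-5 + 2*0)*(-2*(1 + 2*(-2))))*(-4))*2280 = (((-5 + 0)*(-2*(1 - 4)))*(-4))*2280 = (-(-10)*(-3)*(-4))*2280 = (-5*6*(-4))*2280 = -30*(-4)*2280 = 120*2280 = 273600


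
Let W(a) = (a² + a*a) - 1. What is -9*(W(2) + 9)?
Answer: -144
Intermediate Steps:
W(a) = -1 + 2*a² (W(a) = (a² + a²) - 1 = 2*a² - 1 = -1 + 2*a²)
-9*(W(2) + 9) = -9*((-1 + 2*2²) + 9) = -9*((-1 + 2*4) + 9) = -9*((-1 + 8) + 9) = -9*(7 + 9) = -9*16 = -144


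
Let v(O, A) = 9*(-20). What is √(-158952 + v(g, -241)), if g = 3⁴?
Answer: 2*I*√39783 ≈ 398.91*I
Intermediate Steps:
g = 81
v(O, A) = -180
√(-158952 + v(g, -241)) = √(-158952 - 180) = √(-159132) = 2*I*√39783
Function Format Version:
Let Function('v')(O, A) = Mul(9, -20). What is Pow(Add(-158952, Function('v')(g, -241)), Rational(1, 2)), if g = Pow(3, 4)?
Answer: Mul(2, I, Pow(39783, Rational(1, 2))) ≈ Mul(398.91, I)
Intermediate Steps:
g = 81
Function('v')(O, A) = -180
Pow(Add(-158952, Function('v')(g, -241)), Rational(1, 2)) = Pow(Add(-158952, -180), Rational(1, 2)) = Pow(-159132, Rational(1, 2)) = Mul(2, I, Pow(39783, Rational(1, 2)))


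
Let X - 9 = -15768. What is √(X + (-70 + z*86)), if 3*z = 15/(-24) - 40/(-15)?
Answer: I*√567737/6 ≈ 125.58*I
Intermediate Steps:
X = -15759 (X = 9 - 15768 = -15759)
z = 49/72 (z = (15/(-24) - 40/(-15))/3 = (15*(-1/24) - 40*(-1/15))/3 = (-5/8 + 8/3)/3 = (⅓)*(49/24) = 49/72 ≈ 0.68056)
√(X + (-70 + z*86)) = √(-15759 + (-70 + (49/72)*86)) = √(-15759 + (-70 + 2107/36)) = √(-15759 - 413/36) = √(-567737/36) = I*√567737/6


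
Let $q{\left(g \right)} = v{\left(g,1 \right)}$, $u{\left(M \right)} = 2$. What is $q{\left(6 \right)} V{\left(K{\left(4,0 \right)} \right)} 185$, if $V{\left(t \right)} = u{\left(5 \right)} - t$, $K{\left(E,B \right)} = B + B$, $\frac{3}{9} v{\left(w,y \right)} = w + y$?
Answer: $7770$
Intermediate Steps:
$v{\left(w,y \right)} = 3 w + 3 y$ ($v{\left(w,y \right)} = 3 \left(w + y\right) = 3 w + 3 y$)
$K{\left(E,B \right)} = 2 B$
$V{\left(t \right)} = 2 - t$
$q{\left(g \right)} = 3 + 3 g$ ($q{\left(g \right)} = 3 g + 3 \cdot 1 = 3 g + 3 = 3 + 3 g$)
$q{\left(6 \right)} V{\left(K{\left(4,0 \right)} \right)} 185 = \left(3 + 3 \cdot 6\right) \left(2 - 2 \cdot 0\right) 185 = \left(3 + 18\right) \left(2 - 0\right) 185 = 21 \left(2 + 0\right) 185 = 21 \cdot 2 \cdot 185 = 42 \cdot 185 = 7770$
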